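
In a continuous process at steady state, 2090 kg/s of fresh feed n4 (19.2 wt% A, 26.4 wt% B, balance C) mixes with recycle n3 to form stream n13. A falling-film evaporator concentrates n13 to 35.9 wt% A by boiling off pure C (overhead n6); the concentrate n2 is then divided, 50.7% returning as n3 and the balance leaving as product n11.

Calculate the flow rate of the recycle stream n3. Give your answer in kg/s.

Overall A balance (none leaves overhead): A in fresh feed = A in product, i.e. 2090×0.192 = (1−0.507)·n2·0.359.
n2 = 401.28/(0.359×0.493) = 2267.3 kg/s.
Recycle n3 = 0.507×2267.3 = 1149.5 kg/s.

1150 kg/s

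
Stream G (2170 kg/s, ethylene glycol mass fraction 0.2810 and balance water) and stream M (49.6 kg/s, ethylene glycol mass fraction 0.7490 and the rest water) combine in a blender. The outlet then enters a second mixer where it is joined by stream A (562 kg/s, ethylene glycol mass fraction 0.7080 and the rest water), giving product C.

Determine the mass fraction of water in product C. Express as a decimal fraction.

0.6244

Overall, product flow = 2781.6 kg/s.
water in = 2170×0.719 + 49.6×0.251 + 562×0.292 = 1736.8 kg/s.
water fraction in C = 0.6244.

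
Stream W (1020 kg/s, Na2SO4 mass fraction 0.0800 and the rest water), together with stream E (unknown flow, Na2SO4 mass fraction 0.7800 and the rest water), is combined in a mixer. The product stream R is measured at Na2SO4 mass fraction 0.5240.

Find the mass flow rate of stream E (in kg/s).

Let E be the unknown flow. Total out = 1020 + E.
Na2SO4 balance: 81.6 + 0.780·E = 0.524·(1020 + E)
(0.780 − 0.524)·E = 0.524×1020 − 81.6 = 452.88
E = 452.88 / 0.256 = 1769.1 kg/s

1769 kg/s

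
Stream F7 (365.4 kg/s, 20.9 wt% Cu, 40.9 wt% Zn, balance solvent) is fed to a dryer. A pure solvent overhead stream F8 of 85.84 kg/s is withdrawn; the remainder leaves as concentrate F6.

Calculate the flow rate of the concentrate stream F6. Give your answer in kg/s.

279.6 kg/s

Concentrate = 365.4 − 85.84 = 279.56 kg/s.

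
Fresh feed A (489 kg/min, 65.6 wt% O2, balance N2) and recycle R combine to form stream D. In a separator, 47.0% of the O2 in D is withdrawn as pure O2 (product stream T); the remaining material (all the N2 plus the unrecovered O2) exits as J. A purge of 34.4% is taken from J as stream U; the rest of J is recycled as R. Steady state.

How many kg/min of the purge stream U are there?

N2 enters only via A and leaves only via the purge: 489×0.344 = 0.344×(N2 in J), and the separator passes all N2, so N2 in D = N2 in J = 489 kg/min.
O2 in D: m_A = 489×0.656 + (1−0.344)·(1−0.470)·m_A, so m_A = 320.78/0.6523 = 491.76 kg/min.
J = (1−0.470)×491.76 + 489 = 749.63 kg/min.
Purge U = 0.344×749.63 = 257.87 kg/min.

257.9 kg/min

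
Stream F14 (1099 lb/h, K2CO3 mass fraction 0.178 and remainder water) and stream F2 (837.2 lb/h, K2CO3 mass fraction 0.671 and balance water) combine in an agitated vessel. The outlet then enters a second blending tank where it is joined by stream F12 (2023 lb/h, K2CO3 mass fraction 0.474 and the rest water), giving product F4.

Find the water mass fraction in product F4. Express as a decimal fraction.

0.567

Overall, product flow = 3959.2 lb/h.
water in = 1099×0.822 + 837.2×0.329 + 2023×0.526 = 2242.9 lb/h.
water fraction in F4 = 0.567.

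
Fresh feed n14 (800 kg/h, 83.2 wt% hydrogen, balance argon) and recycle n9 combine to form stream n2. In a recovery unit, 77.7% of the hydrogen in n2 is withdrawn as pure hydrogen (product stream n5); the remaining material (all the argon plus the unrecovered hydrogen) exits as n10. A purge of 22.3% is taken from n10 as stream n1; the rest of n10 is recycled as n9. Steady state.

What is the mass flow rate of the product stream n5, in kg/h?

hydrogen in n2: m_A = 800×0.832 + (1−0.223)·(1−0.777)·m_A, so m_A = 665.6/0.8267 = 805.1 kg/h.
Product n5 = 0.777×805.1 = 625.56 kg/h.

625.6 kg/h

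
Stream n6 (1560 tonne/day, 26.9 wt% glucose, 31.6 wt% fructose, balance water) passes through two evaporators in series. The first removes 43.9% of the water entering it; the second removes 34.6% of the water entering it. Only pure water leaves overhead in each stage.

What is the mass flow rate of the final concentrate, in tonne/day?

water in feed = 1560×0.415 = 647.4 tonne/day.
After stage 1: water left = (1−0.439)×647.4 = 363.19; stream total = 1275.8 tonne/day.
After stage 2: water left = (1−0.346)×363.19 = 237.53; final concentrate = 1150.1 tonne/day.

1150 tonne/day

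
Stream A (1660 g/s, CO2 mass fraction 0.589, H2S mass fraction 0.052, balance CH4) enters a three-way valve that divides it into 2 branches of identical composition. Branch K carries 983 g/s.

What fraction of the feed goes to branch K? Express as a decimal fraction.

0.592

Fraction to K = 983/1660 = 0.5922.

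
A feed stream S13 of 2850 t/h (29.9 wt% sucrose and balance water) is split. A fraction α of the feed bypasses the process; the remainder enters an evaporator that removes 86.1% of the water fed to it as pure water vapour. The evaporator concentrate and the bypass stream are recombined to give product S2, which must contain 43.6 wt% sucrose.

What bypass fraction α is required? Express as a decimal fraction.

0.479

All 2850×0.299 = 852.15 t/h of sucrose reaches S2, so S2 = 852.15/0.436 = 1954.5 t/h and vapour = 895.53 t/h.
The evaporator receives (1−α)·2850 of feed at 0.701 water and removes 0.861 of that water:
0.861×0.701×(1−α)×2850 = 895.53
(1−α) = 895.53/1720.1 = 0.5206;  α = 0.4794.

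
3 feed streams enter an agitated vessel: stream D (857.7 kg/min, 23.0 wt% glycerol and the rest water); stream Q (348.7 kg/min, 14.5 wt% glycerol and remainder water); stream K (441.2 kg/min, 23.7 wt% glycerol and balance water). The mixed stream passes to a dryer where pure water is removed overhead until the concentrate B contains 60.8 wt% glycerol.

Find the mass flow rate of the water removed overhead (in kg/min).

glycerol entering = 857.7×0.230 + 348.7×0.145 + 441.2×0.237 = 352.4 kg/min.
All glycerol reports to B, so B = 352.4/0.608 = 579.6 kg/min.
Total feed = 1647.6 kg/min; overhead = 1647.6 − 579.6 = 1068 kg/min.

1068 kg/min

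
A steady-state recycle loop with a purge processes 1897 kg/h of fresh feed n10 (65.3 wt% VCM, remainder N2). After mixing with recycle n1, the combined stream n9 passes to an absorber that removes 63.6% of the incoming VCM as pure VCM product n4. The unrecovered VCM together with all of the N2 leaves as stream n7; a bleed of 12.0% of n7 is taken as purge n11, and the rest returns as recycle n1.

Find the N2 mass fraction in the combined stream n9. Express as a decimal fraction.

N2 enters only via n10 and leaves only via the purge: 1897×0.347 = 0.120×(N2 in n7), and the absorber passes all N2, so N2 in n9 = N2 in n7 = 5485.5 kg/h.
VCM in n9: m_A = 1897×0.653 + (1−0.120)·(1−0.636)·m_A, so m_A = 1238.7/0.6797 = 1822.5 kg/h.
n9 = 1822.5 + 5485.5 = 7308 kg/h.
N2 fraction in n9 = 5485.5/7308 = 0.751.

0.751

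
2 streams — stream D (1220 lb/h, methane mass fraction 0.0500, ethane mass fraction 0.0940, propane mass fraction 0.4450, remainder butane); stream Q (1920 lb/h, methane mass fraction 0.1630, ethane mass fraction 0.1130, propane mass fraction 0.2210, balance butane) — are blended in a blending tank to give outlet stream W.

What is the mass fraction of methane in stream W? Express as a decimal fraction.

0.1191

Total flow out = 1220 + 1920 = 3140 lb/h.
methane in = 1220×0.050 + 1920×0.163 = 373.96 lb/h.
methane mass fraction in W = 373.96/3140 = 0.1191.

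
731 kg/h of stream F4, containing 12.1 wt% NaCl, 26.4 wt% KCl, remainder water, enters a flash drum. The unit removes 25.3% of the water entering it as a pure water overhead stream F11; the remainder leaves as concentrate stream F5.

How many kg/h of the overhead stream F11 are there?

113.7 kg/h

water entering = 731×0.615 = 449.56 kg/h; overhead removed = 0.253×449.56 = 113.74 kg/h.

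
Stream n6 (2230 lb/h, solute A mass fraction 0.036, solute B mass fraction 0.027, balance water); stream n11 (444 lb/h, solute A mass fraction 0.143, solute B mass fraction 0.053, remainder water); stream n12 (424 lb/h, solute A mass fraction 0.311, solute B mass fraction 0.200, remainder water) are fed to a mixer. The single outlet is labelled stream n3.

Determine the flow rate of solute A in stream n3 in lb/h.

275.6 lb/h

solute A out = solute A in = 2230×0.036 + 444×0.143 + 424×0.311 = 275.64 lb/h.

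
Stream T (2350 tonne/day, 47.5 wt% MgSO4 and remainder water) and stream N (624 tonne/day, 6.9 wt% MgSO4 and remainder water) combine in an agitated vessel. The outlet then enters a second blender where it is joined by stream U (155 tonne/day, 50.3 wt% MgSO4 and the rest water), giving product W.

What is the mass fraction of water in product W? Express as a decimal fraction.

Overall, product flow = 3129 tonne/day.
water in = 2350×0.525 + 624×0.931 + 155×0.497 = 1891.7 tonne/day.
water fraction in W = 0.605.

0.605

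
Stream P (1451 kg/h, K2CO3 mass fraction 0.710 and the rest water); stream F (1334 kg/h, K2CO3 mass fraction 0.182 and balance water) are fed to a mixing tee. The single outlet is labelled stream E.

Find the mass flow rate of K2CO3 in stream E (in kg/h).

1273 kg/h

K2CO3 out = K2CO3 in = 1451×0.710 + 1334×0.182 = 1273 kg/h.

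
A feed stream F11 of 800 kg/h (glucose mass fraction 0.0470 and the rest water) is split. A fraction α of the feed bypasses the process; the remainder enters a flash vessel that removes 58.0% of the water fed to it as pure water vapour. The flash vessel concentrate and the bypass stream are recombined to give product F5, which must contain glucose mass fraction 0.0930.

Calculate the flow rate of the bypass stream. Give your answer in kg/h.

84.11 kg/h

All 800×0.047 = 37.6 kg/h of glucose reaches F5, so F5 = 37.6/0.093 = 404.3 kg/h and vapour = 395.7 kg/h.
The evaporator receives (1−α)·800 of feed at 0.953 water and removes 0.580 of that water:
0.580×0.953×(1−α)×800 = 395.7
(1−α) = 395.7/442.19 = 0.8949;  α = 0.1051.
Bypass flow = 0.1051×800 = 84.114 kg/h.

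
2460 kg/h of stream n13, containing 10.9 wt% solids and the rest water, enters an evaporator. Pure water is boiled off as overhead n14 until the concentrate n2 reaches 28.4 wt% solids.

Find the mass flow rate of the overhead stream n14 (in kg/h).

1516 kg/h

solids is conserved: 2460×0.109 = 268.14 kg/h all reports to the concentrate.
Concentrate = 268.14/(target fraction) = 944.15 kg/h.
Overhead = 2460 − 944.15 = 1515.8 kg/h.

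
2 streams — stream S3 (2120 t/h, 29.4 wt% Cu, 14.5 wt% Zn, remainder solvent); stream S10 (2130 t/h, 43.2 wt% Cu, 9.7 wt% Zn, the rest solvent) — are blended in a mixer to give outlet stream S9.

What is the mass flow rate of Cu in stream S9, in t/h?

Cu out = Cu in = 2120×0.294 + 2130×0.432 = 1543.4 t/h.

1543 t/h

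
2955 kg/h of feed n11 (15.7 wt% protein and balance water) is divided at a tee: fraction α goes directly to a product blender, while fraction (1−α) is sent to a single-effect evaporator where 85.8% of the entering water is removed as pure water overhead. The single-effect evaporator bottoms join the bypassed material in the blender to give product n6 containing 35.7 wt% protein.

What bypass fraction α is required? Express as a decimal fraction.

All 2955×0.157 = 463.94 kg/h of protein reaches n6, so n6 = 463.94/0.357 = 1299.5 kg/h and vapour = 1655.5 kg/h.
The evaporator receives (1−α)·2955 of feed at 0.843 water and removes 0.858 of that water:
0.858×0.843×(1−α)×2955 = 1655.5
(1−α) = 1655.5/2137.3 = 0.7745;  α = 0.2255.

0.225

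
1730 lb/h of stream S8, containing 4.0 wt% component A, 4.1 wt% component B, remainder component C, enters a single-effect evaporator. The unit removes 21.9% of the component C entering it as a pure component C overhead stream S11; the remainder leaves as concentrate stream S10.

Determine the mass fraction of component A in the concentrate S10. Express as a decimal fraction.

component A is not removed: 1730×0.040 = 69.2 lb/h of component A enters S10.
component C entering = 1730×0.919 = 1589.9 lb/h; overhead removed = 0.219×1589.9 = 348.18 lb/h.
Concentrate = 1730 − 348.18 = 1381.8 lb/h.
Mass fraction = 69.2/1381.8 = 0.0501.

0.0501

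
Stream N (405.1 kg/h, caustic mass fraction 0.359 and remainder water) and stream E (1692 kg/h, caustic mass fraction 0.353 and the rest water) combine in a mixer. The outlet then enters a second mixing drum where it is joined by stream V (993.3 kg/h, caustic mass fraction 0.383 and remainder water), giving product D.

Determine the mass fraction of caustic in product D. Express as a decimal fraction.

0.363

Overall, product flow = 3090.4 kg/h.
caustic in = 405.1×0.359 + 1692×0.353 + 993.3×0.383 = 1123.1 kg/h.
caustic fraction in D = 0.363.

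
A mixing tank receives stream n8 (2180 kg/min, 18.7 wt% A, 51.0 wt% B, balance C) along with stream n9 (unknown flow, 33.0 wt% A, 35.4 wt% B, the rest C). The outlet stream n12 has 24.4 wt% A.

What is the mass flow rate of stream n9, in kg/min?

1445 kg/min

Let n9 be the unknown flow. Total out = 2180 + n9.
A balance: 407.66 + 0.330·n9 = 0.244·(2180 + n9)
(0.330 − 0.244)·n9 = 0.244×2180 − 407.66 = 124.26
n9 = 124.26 / 0.086 = 1444.9 kg/min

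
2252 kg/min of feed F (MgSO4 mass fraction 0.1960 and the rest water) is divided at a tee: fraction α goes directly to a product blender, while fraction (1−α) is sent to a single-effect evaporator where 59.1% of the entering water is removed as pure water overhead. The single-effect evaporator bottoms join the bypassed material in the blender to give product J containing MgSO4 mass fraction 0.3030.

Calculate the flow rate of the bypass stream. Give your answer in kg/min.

All 2252×0.196 = 441.39 kg/min of MgSO4 reaches J, so J = 441.39/0.303 = 1456.7 kg/min and vapour = 795.26 kg/min.
The evaporator receives (1−α)·2252 of feed at 0.804 water and removes 0.591 of that water:
0.591×0.804×(1−α)×2252 = 795.26
(1−α) = 795.26/1070.1 = 0.7432;  α = 0.2568.
Bypass flow = 0.2568×2252 = 578.34 kg/min.

578.3 kg/min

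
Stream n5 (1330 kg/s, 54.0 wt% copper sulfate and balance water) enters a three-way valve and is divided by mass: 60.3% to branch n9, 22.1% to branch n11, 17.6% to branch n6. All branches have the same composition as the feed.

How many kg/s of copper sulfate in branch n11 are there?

Branch n11 total = 0.221×1330 = 293.93 kg/s.
copper sulfate in n11 = 0.540×293.93 = 158.72 kg/s.

158.7 kg/s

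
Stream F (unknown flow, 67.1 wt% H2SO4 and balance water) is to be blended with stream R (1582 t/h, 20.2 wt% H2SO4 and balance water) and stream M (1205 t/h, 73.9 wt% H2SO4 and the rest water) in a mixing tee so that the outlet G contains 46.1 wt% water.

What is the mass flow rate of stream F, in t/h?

2213 t/h

Let F be the unknown flow. Total out = 2787 + F.
water balance: 1576.9 + 0.329·F = 0.461·(2787 + F)
(0.329 − 0.461)·F = 0.461×2787 − 1576.9 = -292.13
F = -292.13 / -0.132 = 2213.1 t/h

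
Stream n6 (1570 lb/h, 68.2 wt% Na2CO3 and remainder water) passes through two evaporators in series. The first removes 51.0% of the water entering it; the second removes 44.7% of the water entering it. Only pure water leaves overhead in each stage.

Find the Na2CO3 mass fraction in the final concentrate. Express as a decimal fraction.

0.8878

water in feed = 1570×0.318 = 499.26 lb/h.
After stage 1: water left = (1−0.510)×499.26 = 244.64; stream total = 1315.4 lb/h.
After stage 2: water left = (1−0.447)×244.64 = 135.28; final concentrate = 1206 lb/h.
Na2CO3 fraction = 1070.7/1206 = 0.8878.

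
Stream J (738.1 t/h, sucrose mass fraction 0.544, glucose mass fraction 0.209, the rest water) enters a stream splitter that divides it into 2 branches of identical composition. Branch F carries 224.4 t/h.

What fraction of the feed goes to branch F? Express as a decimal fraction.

0.304

Fraction to F = 224.4/738.1 = 0.3040.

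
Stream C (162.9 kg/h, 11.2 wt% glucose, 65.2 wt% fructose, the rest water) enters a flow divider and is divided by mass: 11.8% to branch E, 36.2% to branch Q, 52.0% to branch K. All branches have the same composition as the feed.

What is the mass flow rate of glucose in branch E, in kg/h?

2.153 kg/h

Branch E total = 0.118×162.9 = 19.222 kg/h.
glucose in E = 0.112×19.222 = 2.1529 kg/h.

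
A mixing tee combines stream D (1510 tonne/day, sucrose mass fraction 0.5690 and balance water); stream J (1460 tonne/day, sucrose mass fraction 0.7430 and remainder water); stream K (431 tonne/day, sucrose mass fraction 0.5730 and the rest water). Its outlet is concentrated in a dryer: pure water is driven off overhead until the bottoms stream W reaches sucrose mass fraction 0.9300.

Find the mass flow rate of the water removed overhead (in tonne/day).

sucrose entering = 1510×0.569 + 1460×0.743 + 431×0.573 = 2190.9 tonne/day.
All sucrose reports to W, so W = 2190.9/0.930 = 2355.8 tonne/day.
Total feed = 3401 tonne/day; overhead = 3401 − 2355.8 = 1045.2 tonne/day.

1045 tonne/day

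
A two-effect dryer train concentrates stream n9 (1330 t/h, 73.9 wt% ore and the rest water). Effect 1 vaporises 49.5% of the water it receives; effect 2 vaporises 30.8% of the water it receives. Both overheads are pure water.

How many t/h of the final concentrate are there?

1104 t/h

water in feed = 1330×0.261 = 347.13 t/h.
After stage 1: water left = (1−0.495)×347.13 = 175.3; stream total = 1158.2 t/h.
After stage 2: water left = (1−0.308)×175.3 = 121.31; final concentrate = 1104.2 t/h.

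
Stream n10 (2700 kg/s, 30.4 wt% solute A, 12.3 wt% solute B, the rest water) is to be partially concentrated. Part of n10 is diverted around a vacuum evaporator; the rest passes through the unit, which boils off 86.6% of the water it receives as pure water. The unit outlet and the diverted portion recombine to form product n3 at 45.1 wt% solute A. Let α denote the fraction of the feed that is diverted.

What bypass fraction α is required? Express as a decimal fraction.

0.343

All 2700×0.304 = 820.8 kg/s of solute A reaches n3, so n3 = 820.8/0.451 = 1820 kg/s and vapour = 880.04 kg/s.
The evaporator receives (1−α)·2700 of feed at 0.573 water and removes 0.866 of that water:
0.866×0.573×(1−α)×2700 = 880.04
(1−α) = 880.04/1339.8 = 0.6569;  α = 0.3431.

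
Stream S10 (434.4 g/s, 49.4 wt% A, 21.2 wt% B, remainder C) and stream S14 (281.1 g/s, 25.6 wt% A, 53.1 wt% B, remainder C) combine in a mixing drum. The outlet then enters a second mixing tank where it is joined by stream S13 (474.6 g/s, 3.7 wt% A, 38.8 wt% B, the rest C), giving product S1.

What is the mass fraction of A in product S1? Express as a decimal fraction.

0.256

Overall, product flow = 1190.1 g/s.
A in = 434.4×0.494 + 281.1×0.256 + 474.6×0.037 = 304.12 g/s.
A fraction in S1 = 0.256.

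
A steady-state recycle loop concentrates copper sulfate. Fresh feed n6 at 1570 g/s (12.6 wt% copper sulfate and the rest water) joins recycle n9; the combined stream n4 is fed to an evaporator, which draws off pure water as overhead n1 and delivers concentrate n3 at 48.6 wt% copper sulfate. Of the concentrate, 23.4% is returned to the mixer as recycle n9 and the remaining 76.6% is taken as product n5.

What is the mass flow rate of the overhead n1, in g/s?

Overall copper sulfate balance (none leaves overhead): copper sulfate in fresh feed = copper sulfate in product, i.e. 1570×0.126 = (1−0.234)·n3·0.486.
n3 = 197.82/(0.486×0.766) = 531.38 g/s.
Recycle n9 = 0.234×531.38 = 124.34 g/s.
Combined feed n4 = 1570 + 124.34 = 1694.3 g/s.
Overhead n1 = n4 − n3 = 1694.3 − 531.38 = 1163 g/s.

1163 g/s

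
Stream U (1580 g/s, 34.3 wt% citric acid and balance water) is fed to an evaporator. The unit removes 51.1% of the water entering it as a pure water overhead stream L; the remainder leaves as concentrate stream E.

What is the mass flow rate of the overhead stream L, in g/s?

530.4 g/s

water entering = 1580×0.657 = 1038.1 g/s; overhead removed = 0.511×1038.1 = 530.45 g/s.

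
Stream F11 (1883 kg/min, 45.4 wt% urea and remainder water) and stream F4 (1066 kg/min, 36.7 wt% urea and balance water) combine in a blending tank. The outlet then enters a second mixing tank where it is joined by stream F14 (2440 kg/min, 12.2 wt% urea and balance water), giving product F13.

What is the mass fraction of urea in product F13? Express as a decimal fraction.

0.286

Overall, product flow = 5389 kg/min.
urea in = 1883×0.454 + 1066×0.367 + 2440×0.122 = 1543.8 kg/min.
urea fraction in F13 = 0.286.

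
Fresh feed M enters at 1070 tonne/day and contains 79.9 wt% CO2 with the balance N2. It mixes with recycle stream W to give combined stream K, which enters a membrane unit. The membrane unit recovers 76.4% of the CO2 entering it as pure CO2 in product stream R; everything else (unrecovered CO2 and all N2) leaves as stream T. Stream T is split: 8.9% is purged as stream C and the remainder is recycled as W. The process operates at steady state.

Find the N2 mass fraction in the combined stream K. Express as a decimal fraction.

0.6893

N2 enters only via M and leaves only via the purge: 1070×0.201 = 0.089×(N2 in T), and the membrane unit passes all N2, so N2 in K = N2 in T = 2416.5 tonne/day.
CO2 in K: m_A = 1070×0.799 + (1−0.089)·(1−0.764)·m_A, so m_A = 854.93/0.7850 = 1089.1 tonne/day.
K = 1089.1 + 2416.5 = 3505.6 tonne/day.
N2 fraction in K = 2416.5/3505.6 = 0.6893.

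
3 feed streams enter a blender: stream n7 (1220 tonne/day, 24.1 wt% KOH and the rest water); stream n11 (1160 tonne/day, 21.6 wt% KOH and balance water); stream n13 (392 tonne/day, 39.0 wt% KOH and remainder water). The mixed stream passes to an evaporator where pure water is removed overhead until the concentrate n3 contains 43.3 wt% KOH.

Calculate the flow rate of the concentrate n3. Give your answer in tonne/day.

1611 tonne/day

KOH entering = 1220×0.241 + 1160×0.216 + 392×0.390 = 697.46 tonne/day.
All KOH reports to n3, so n3 = 697.46/0.433 = 1610.8 tonne/day.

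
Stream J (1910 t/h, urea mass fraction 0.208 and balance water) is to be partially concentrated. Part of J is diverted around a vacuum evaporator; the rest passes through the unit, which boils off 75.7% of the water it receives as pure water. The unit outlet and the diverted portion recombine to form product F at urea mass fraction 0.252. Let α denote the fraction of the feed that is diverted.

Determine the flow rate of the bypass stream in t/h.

1354 t/h

All 1910×0.208 = 397.28 t/h of urea reaches F, so F = 397.28/0.252 = 1576.5 t/h and vapour = 333.49 t/h.
The evaporator receives (1−α)·1910 of feed at 0.792 water and removes 0.757 of that water:
0.757×0.792×(1−α)×1910 = 333.49
(1−α) = 333.49/1145.1 = 0.2912;  α = 0.7088.
Bypass flow = 0.7088×1910 = 1353.8 t/h.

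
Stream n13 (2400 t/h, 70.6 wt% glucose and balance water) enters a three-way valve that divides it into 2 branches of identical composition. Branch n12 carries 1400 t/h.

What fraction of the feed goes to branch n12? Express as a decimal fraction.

Fraction to n12 = 1400/2400 = 0.5833.

0.583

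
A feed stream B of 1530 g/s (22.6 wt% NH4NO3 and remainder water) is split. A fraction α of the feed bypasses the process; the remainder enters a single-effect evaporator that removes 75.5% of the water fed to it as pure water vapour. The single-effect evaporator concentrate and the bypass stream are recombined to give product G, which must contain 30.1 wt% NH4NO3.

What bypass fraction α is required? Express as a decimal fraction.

0.574

All 1530×0.226 = 345.78 g/s of NH4NO3 reaches G, so G = 345.78/0.301 = 1148.8 g/s and vapour = 381.23 g/s.
The evaporator receives (1−α)·1530 of feed at 0.774 water and removes 0.755 of that water:
0.755×0.774×(1−α)×1530 = 381.23
(1−α) = 381.23/894.09 = 0.4264;  α = 0.5736.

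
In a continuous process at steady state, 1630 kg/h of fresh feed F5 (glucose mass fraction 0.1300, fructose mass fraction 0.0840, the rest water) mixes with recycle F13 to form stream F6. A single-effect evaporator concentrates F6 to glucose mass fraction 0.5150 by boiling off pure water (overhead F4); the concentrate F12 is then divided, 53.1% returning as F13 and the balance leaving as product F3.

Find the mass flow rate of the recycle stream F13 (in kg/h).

Overall glucose balance (none leaves overhead): glucose in fresh feed = glucose in product, i.e. 1630×0.130 = (1−0.531)·F12·0.515.
F12 = 211.9/(0.515×0.469) = 877.31 kg/h.
Recycle F13 = 0.531×877.31 = 465.85 kg/h.

465.8 kg/h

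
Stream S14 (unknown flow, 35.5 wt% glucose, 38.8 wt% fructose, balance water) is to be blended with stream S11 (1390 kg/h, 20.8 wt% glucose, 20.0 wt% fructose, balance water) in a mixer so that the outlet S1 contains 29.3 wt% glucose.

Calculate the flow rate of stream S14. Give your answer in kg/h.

Let S14 be the unknown flow. Total out = 1390 + S14.
glucose balance: 289.12 + 0.355·S14 = 0.293·(1390 + S14)
(0.355 − 0.293)·S14 = 0.293×1390 − 289.12 = 118.15
S14 = 118.15 / 0.062 = 1905.6 kg/h

1906 kg/h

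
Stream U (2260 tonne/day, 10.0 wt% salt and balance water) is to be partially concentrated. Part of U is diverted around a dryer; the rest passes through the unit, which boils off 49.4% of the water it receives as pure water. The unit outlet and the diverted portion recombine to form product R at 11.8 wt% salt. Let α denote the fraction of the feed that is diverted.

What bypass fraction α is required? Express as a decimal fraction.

0.657

All 2260×0.100 = 226 tonne/day of salt reaches R, so R = 226/0.118 = 1915.3 tonne/day and vapour = 344.75 tonne/day.
The evaporator receives (1−α)·2260 of feed at 0.900 water and removes 0.494 of that water:
0.494×0.900×(1−α)×2260 = 344.75
(1−α) = 344.75/1004.8 = 0.3431;  α = 0.6569.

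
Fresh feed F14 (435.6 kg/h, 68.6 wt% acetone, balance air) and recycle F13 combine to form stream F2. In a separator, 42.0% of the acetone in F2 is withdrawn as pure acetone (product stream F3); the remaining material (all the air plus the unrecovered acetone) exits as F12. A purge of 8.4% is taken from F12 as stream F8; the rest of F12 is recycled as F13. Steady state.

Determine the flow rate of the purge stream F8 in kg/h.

air enters only via F14 and leaves only via the purge: 435.6×0.314 = 0.084×(air in F12), and the separator passes all air, so air in F2 = air in F12 = 1628.3 kg/h.
acetone in F2: m_A = 435.6×0.686 + (1−0.084)·(1−0.420)·m_A, so m_A = 298.82/0.4687 = 637.53 kg/h.
F12 = (1−0.420)×637.53 + 1628.3 = 1998.1 kg/h.
Purge F8 = 0.084×1998.1 = 167.84 kg/h.

167.8 kg/h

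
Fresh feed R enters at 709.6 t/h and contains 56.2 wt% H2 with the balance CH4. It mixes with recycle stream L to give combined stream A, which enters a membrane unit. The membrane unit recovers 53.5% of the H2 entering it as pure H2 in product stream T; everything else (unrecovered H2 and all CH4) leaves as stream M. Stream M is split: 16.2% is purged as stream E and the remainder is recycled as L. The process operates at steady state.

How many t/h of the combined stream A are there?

2572 t/h

CH4 enters only via R and leaves only via the purge: 709.6×0.438 = 0.162×(CH4 in M), and the membrane unit passes all CH4, so CH4 in A = CH4 in M = 1918.5 t/h.
H2 in A: m_A = 709.6×0.562 + (1−0.162)·(1−0.535)·m_A, so m_A = 398.8/0.6103 = 653.41 t/h.
A = 653.41 + 1918.5 = 2572 t/h.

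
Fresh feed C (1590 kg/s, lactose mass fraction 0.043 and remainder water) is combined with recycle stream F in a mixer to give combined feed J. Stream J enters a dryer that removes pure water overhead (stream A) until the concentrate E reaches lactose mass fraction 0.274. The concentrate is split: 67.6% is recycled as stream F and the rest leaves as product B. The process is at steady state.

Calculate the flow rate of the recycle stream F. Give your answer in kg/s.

Overall lactose balance (none leaves overhead): lactose in fresh feed = lactose in product, i.e. 1590×0.043 = (1−0.676)·E·0.274.
E = 68.37/(0.274×0.324) = 770.14 kg/s.
Recycle F = 0.676×770.14 = 520.62 kg/s.

520.6 kg/s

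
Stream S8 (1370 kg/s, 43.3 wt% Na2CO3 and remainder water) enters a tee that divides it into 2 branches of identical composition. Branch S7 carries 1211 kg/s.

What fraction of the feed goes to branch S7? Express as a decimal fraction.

0.884

Fraction to S7 = 1211/1370 = 0.8839.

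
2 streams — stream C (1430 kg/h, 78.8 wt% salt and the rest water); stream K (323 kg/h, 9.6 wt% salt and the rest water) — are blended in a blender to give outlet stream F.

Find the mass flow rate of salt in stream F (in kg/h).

1158 kg/h

salt out = salt in = 1430×0.788 + 323×0.096 = 1157.8 kg/h.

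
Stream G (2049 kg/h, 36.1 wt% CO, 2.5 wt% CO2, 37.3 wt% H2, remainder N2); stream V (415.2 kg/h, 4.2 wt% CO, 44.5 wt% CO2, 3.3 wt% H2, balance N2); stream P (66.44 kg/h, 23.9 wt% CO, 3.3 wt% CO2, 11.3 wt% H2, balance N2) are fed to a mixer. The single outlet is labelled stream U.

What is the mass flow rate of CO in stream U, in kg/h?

CO out = CO in = 2049×0.361 + 415.2×0.042 + 66.44×0.239 = 773.01 kg/h.

773 kg/h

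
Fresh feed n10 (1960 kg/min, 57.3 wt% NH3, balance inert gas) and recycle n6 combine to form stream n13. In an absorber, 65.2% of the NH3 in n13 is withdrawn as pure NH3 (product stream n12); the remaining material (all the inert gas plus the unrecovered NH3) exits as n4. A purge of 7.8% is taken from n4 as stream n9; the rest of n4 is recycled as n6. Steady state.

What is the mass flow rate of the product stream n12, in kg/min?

1078 kg/min

NH3 in n13: m_A = 1960×0.573 + (1−0.078)·(1−0.652)·m_A, so m_A = 1123.1/0.6791 = 1653.7 kg/min.
Product n12 = 0.652×1653.7 = 1078.2 kg/min.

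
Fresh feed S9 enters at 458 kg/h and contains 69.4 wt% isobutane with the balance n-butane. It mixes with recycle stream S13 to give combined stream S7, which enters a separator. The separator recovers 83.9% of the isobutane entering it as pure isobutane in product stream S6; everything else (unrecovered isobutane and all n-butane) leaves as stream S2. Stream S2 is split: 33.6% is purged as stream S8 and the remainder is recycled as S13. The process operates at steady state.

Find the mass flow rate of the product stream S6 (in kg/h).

298.6 kg/h

isobutane in S7: m_A = 458×0.694 + (1−0.336)·(1−0.839)·m_A, so m_A = 317.85/0.8931 = 355.9 kg/h.
Product S6 = 0.839×355.9 = 298.6 kg/h.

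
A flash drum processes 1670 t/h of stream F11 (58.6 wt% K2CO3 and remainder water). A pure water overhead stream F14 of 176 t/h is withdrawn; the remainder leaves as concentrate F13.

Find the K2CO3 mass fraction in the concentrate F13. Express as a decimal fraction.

0.6550

K2CO3 is not removed: 1670×0.586 = 978.62 t/h of K2CO3 enters F13.
Concentrate = 1670 − 176 = 1494 t/h.
Mass fraction = 978.62/1494 = 0.6550.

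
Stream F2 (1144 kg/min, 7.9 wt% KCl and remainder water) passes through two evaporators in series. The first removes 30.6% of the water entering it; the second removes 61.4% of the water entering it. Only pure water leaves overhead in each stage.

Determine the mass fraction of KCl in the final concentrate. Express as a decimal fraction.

0.2425

water in feed = 1144×0.921 = 1053.6 kg/min.
After stage 1: water left = (1−0.306)×1053.6 = 731.22; stream total = 821.59 kg/min.
After stage 2: water left = (1−0.614)×731.22 = 282.25; final concentrate = 372.63 kg/min.
KCl fraction = 90.376/372.63 = 0.2425.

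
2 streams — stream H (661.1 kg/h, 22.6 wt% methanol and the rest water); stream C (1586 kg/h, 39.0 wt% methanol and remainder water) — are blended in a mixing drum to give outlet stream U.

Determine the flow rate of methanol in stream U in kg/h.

methanol out = methanol in = 661.1×0.226 + 1586×0.390 = 767.95 kg/h.

767.9 kg/h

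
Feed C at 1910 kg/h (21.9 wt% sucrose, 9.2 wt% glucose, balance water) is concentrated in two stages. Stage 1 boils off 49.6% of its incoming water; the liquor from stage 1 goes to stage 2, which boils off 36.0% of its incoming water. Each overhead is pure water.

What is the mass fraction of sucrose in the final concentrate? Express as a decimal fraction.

water in feed = 1910×0.689 = 1316 kg/h.
After stage 1: water left = (1−0.496)×1316 = 663.26; stream total = 1257.3 kg/h.
After stage 2: water left = (1−0.360)×663.26 = 424.49; final concentrate = 1018.5 kg/h.
sucrose fraction = 418.29/1018.5 = 0.4107.

0.4107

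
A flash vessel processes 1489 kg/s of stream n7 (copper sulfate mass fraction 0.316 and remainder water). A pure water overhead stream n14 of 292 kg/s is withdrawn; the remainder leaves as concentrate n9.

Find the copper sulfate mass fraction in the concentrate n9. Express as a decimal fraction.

copper sulfate is not removed: 1489×0.316 = 470.52 kg/s of copper sulfate enters n9.
Concentrate = 1489 − 292 = 1197 kg/s.
Mass fraction = 470.52/1197 = 0.393.

0.393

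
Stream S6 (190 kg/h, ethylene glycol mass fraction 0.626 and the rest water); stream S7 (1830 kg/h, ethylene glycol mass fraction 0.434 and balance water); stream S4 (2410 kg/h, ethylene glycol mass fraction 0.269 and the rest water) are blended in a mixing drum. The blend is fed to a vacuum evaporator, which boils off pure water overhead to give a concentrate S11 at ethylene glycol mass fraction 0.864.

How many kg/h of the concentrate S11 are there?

1807 kg/h

ethylene glycol entering = 190×0.626 + 1830×0.434 + 2410×0.269 = 1561.5 kg/h.
All ethylene glycol reports to S11, so S11 = 1561.5/0.864 = 1807.2 kg/h.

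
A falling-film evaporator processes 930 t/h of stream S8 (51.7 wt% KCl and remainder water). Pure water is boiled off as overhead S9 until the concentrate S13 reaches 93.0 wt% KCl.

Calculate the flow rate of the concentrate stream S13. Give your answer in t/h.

KCl is conserved: 930×0.517 = 480.81 t/h all reports to the concentrate.
Concentrate = 480.81/(target fraction) = 517 t/h.

517 t/h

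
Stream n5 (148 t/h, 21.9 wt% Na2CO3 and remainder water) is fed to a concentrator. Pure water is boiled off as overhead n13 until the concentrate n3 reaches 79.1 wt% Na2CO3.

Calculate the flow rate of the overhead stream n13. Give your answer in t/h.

107 t/h

Na2CO3 is conserved: 148×0.219 = 32.412 t/h all reports to the concentrate.
Concentrate = 32.412/(target fraction) = 40.976 t/h.
Overhead = 148 − 40.976 = 107.02 t/h.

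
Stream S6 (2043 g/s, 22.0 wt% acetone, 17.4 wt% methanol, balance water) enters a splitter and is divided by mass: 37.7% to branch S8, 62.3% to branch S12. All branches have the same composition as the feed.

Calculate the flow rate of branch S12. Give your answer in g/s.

1273 g/s

Branch S12 flow = 0.623×2043 = 1272.8 g/s.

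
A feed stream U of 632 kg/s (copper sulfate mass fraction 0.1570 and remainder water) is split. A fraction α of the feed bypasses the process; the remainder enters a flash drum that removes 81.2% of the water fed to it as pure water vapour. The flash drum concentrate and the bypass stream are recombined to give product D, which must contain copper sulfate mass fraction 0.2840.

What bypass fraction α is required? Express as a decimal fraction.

All 632×0.157 = 99.224 kg/s of copper sulfate reaches D, so D = 99.224/0.284 = 349.38 kg/s and vapour = 282.62 kg/s.
The evaporator receives (1−α)·632 of feed at 0.843 water and removes 0.812 of that water:
0.812×0.843×(1−α)×632 = 282.62
(1−α) = 282.62/432.61 = 0.6533;  α = 0.3467.

0.347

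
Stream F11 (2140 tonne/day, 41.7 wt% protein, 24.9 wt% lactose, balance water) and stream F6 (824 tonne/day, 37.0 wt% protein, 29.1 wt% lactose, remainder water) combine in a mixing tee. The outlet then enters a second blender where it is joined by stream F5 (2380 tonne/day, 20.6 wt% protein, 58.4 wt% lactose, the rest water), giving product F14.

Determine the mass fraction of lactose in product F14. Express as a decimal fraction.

0.405

Overall, product flow = 5344 tonne/day.
lactose in = 2140×0.249 + 824×0.291 + 2380×0.584 = 2162.6 tonne/day.
lactose fraction in F14 = 0.405.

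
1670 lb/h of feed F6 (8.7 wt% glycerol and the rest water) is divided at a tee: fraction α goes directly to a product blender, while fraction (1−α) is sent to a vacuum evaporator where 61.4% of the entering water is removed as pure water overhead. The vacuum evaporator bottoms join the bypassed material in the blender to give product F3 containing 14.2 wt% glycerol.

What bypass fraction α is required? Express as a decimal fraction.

All 1670×0.087 = 145.29 lb/h of glycerol reaches F3, so F3 = 145.29/0.142 = 1023.2 lb/h and vapour = 646.83 lb/h.
The evaporator receives (1−α)·1670 of feed at 0.913 water and removes 0.614 of that water:
0.614×0.913×(1−α)×1670 = 646.83
(1−α) = 646.83/936.17 = 0.6909;  α = 0.3091.

0.309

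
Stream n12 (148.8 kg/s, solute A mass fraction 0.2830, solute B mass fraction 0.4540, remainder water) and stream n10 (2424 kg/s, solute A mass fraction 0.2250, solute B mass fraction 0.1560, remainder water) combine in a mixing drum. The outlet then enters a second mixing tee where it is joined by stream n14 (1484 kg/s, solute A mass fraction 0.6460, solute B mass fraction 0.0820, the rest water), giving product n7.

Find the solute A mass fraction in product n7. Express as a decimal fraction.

Overall, product flow = 4056.8 kg/s.
solute A in = 148.8×0.283 + 2424×0.225 + 1484×0.646 = 1546.2 kg/s.
solute A fraction in n7 = 0.3811.

0.3811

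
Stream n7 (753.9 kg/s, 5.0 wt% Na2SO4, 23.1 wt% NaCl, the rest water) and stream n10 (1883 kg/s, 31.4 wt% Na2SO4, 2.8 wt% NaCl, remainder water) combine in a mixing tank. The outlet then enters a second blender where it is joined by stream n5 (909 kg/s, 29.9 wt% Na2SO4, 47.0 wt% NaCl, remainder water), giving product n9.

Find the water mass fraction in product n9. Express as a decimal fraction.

0.562

Overall, product flow = 3545.9 kg/s.
water in = 753.9×0.719 + 1883×0.658 + 909×0.231 = 1991 kg/s.
water fraction in n9 = 0.562.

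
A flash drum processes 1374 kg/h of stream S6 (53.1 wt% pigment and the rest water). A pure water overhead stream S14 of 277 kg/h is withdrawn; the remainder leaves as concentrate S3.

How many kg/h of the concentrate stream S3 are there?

1097 kg/h

Concentrate = 1374 − 277 = 1097 kg/h.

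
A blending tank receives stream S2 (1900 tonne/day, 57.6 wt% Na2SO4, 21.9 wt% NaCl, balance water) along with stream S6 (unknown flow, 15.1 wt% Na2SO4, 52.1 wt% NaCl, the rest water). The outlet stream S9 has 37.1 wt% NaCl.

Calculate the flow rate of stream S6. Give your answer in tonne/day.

Let S6 be the unknown flow. Total out = 1900 + S6.
NaCl balance: 416.1 + 0.521·S6 = 0.371·(1900 + S6)
(0.521 − 0.371)·S6 = 0.371×1900 − 416.1 = 288.8
S6 = 288.8 / 0.150 = 1925.3 tonne/day

1925 tonne/day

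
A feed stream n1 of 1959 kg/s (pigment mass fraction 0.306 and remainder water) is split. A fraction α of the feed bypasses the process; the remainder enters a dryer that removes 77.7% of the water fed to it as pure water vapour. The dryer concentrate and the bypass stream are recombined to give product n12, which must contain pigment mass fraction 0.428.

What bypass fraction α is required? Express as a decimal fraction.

0.471

All 1959×0.306 = 599.45 kg/s of pigment reaches n12, so n12 = 599.45/0.428 = 1400.6 kg/s and vapour = 558.41 kg/s.
The evaporator receives (1−α)·1959 of feed at 0.694 water and removes 0.777 of that water:
0.777×0.694×(1−α)×1959 = 558.41
(1−α) = 558.41/1056.4 = 0.5286;  α = 0.4714.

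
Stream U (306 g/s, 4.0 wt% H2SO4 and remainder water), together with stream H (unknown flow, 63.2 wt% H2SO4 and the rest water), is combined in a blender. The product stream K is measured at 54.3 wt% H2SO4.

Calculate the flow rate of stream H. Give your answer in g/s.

1729 g/s

Let H be the unknown flow. Total out = 306 + H.
H2SO4 balance: 12.24 + 0.632·H = 0.543·(306 + H)
(0.632 − 0.543)·H = 0.543×306 − 12.24 = 153.92
H = 153.92 / 0.089 = 1729.4 g/s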